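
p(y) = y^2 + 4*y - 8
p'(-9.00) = -14.00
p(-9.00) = 37.00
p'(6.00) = 16.00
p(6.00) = 52.00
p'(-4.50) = -5.00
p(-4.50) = -5.75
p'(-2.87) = -1.74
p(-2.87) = -11.24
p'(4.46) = 12.92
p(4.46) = 29.73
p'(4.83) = 13.66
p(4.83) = 34.65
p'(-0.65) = 2.70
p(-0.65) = -10.18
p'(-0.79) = 2.42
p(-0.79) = -10.54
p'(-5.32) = -6.64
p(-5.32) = -0.98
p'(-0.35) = 3.30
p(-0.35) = -9.28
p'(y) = 2*y + 4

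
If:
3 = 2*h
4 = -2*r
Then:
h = 3/2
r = -2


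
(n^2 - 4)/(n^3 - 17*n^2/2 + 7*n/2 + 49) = 2*(n - 2)/(2*n^2 - 21*n + 49)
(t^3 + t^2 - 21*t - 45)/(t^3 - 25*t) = (t^2 + 6*t + 9)/(t*(t + 5))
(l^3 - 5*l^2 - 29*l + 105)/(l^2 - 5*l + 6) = (l^2 - 2*l - 35)/(l - 2)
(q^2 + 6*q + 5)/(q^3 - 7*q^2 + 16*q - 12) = (q^2 + 6*q + 5)/(q^3 - 7*q^2 + 16*q - 12)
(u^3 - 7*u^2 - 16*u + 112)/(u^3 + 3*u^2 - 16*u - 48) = (u - 7)/(u + 3)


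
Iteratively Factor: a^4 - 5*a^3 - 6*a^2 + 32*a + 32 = (a - 4)*(a^3 - a^2 - 10*a - 8) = (a - 4)*(a + 2)*(a^2 - 3*a - 4) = (a - 4)^2*(a + 2)*(a + 1)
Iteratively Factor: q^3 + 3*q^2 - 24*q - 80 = (q - 5)*(q^2 + 8*q + 16) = (q - 5)*(q + 4)*(q + 4)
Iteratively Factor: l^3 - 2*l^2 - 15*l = (l + 3)*(l^2 - 5*l) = l*(l + 3)*(l - 5)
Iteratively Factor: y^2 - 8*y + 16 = (y - 4)*(y - 4)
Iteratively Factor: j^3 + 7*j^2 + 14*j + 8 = (j + 4)*(j^2 + 3*j + 2) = (j + 1)*(j + 4)*(j + 2)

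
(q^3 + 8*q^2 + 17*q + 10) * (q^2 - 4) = q^5 + 8*q^4 + 13*q^3 - 22*q^2 - 68*q - 40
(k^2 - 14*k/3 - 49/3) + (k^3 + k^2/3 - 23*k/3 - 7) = k^3 + 4*k^2/3 - 37*k/3 - 70/3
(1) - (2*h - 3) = 4 - 2*h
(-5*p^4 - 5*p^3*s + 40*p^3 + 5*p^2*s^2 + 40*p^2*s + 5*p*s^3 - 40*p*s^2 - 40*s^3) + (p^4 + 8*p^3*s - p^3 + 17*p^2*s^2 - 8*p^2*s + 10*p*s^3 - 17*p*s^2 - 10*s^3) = -4*p^4 + 3*p^3*s + 39*p^3 + 22*p^2*s^2 + 32*p^2*s + 15*p*s^3 - 57*p*s^2 - 50*s^3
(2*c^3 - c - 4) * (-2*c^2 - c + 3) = -4*c^5 - 2*c^4 + 8*c^3 + 9*c^2 + c - 12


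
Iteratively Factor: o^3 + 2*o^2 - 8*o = (o - 2)*(o^2 + 4*o) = o*(o - 2)*(o + 4)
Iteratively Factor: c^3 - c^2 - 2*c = (c)*(c^2 - c - 2) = c*(c - 2)*(c + 1)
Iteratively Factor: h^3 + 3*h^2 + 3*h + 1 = (h + 1)*(h^2 + 2*h + 1) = (h + 1)^2*(h + 1)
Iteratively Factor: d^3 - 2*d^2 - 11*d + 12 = (d - 4)*(d^2 + 2*d - 3) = (d - 4)*(d + 3)*(d - 1)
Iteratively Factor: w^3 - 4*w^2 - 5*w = (w)*(w^2 - 4*w - 5) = w*(w + 1)*(w - 5)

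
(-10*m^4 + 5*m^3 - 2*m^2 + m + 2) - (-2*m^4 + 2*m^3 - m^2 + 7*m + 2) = -8*m^4 + 3*m^3 - m^2 - 6*m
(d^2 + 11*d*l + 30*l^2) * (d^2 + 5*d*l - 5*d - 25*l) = d^4 + 16*d^3*l - 5*d^3 + 85*d^2*l^2 - 80*d^2*l + 150*d*l^3 - 425*d*l^2 - 750*l^3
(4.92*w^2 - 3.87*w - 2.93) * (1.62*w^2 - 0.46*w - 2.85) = 7.9704*w^4 - 8.5326*w^3 - 16.9884*w^2 + 12.3773*w + 8.3505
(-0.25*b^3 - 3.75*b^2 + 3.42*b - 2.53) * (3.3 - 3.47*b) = 0.8675*b^4 + 12.1875*b^3 - 24.2424*b^2 + 20.0651*b - 8.349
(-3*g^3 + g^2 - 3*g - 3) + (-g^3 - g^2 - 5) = -4*g^3 - 3*g - 8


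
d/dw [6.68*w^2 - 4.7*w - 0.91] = 13.36*w - 4.7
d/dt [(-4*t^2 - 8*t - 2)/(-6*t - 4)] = (6*t^2 + 8*t + 5)/(9*t^2 + 12*t + 4)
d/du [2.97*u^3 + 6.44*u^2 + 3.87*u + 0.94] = 8.91*u^2 + 12.88*u + 3.87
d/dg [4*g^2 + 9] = 8*g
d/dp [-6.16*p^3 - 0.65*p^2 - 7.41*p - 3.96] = -18.48*p^2 - 1.3*p - 7.41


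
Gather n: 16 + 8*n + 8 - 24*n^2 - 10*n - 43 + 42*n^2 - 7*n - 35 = 18*n^2 - 9*n - 54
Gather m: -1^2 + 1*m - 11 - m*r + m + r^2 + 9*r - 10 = m*(2 - r) + r^2 + 9*r - 22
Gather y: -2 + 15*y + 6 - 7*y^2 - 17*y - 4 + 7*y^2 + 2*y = 0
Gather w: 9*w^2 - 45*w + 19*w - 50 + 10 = 9*w^2 - 26*w - 40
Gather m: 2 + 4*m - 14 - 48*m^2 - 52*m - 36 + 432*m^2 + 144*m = 384*m^2 + 96*m - 48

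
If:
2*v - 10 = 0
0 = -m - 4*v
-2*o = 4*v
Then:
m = -20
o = -10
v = 5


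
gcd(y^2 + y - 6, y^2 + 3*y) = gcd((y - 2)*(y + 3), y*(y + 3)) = y + 3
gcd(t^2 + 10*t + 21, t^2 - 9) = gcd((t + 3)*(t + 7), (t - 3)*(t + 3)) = t + 3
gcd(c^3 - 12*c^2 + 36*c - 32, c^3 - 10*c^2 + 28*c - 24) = c^2 - 4*c + 4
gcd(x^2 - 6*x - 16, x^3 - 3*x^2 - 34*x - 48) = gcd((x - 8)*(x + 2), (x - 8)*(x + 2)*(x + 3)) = x^2 - 6*x - 16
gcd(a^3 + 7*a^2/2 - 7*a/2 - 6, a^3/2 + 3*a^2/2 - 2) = 1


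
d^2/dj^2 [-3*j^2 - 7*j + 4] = -6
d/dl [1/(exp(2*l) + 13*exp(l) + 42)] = (-2*exp(l) - 13)*exp(l)/(exp(2*l) + 13*exp(l) + 42)^2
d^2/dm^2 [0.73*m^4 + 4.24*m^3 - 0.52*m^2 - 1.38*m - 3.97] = 8.76*m^2 + 25.44*m - 1.04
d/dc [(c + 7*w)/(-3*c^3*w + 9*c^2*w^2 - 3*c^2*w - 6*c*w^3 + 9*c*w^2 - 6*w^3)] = (-c^3 + 3*c^2*w - c^2 - 2*c*w^2 + 3*c*w - 2*w^2 + (c + 7*w)*(3*c^2 - 6*c*w + 2*c + 2*w^2 - 3*w))/(3*w*(c^3 - 3*c^2*w + c^2 + 2*c*w^2 - 3*c*w + 2*w^2)^2)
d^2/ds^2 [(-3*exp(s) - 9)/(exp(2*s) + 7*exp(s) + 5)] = 3*(-exp(4*s) - 5*exp(3*s) - 33*exp(2*s) - 52*exp(s) + 80)*exp(s)/(exp(6*s) + 21*exp(5*s) + 162*exp(4*s) + 553*exp(3*s) + 810*exp(2*s) + 525*exp(s) + 125)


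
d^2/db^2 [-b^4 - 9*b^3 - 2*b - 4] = 6*b*(-2*b - 9)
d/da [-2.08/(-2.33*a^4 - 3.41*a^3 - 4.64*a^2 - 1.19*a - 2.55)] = (-19.3856*a^3 - 21.2784*a^2 - 19.3024*a - 2.4752)/(2.33*a^4 + 3.41*a^3 + 4.64*a^2 + 1.19*a + 2.55)^2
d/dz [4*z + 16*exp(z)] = 16*exp(z) + 4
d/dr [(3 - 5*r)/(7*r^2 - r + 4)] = (-35*r^2 + 5*r + (5*r - 3)*(14*r - 1) - 20)/(7*r^2 - r + 4)^2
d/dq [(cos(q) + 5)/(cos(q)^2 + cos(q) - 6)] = (cos(q)^2 + 10*cos(q) + 11)*sin(q)/(cos(q)^2 + cos(q) - 6)^2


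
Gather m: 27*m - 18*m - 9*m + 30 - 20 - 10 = 0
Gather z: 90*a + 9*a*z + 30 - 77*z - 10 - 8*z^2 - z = 90*a - 8*z^2 + z*(9*a - 78) + 20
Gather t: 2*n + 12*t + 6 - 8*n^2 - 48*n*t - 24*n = -8*n^2 - 22*n + t*(12 - 48*n) + 6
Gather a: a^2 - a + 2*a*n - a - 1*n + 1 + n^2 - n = a^2 + a*(2*n - 2) + n^2 - 2*n + 1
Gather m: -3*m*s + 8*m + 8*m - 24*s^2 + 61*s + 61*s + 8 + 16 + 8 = m*(16 - 3*s) - 24*s^2 + 122*s + 32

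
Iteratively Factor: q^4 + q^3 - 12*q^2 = (q + 4)*(q^3 - 3*q^2) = q*(q + 4)*(q^2 - 3*q) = q^2*(q + 4)*(q - 3)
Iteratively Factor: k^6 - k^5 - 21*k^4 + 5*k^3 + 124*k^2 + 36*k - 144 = (k - 1)*(k^5 - 21*k^3 - 16*k^2 + 108*k + 144) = (k - 1)*(k + 2)*(k^4 - 2*k^3 - 17*k^2 + 18*k + 72) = (k - 3)*(k - 1)*(k + 2)*(k^3 + k^2 - 14*k - 24) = (k - 3)*(k - 1)*(k + 2)^2*(k^2 - k - 12) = (k - 4)*(k - 3)*(k - 1)*(k + 2)^2*(k + 3)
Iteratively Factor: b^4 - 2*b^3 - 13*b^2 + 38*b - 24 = (b + 4)*(b^3 - 6*b^2 + 11*b - 6) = (b - 2)*(b + 4)*(b^2 - 4*b + 3) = (b - 3)*(b - 2)*(b + 4)*(b - 1)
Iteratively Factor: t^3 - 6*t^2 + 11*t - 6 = (t - 2)*(t^2 - 4*t + 3) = (t - 2)*(t - 1)*(t - 3)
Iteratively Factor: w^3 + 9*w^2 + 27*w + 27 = (w + 3)*(w^2 + 6*w + 9) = (w + 3)^2*(w + 3)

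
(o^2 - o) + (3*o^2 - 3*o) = 4*o^2 - 4*o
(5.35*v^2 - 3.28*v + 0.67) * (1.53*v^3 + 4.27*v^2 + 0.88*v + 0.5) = 8.1855*v^5 + 17.8261*v^4 - 8.2725*v^3 + 2.6495*v^2 - 1.0504*v + 0.335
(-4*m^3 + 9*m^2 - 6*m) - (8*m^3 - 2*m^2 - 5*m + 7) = -12*m^3 + 11*m^2 - m - 7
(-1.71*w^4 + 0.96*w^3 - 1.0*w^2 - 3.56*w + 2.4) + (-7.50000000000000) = -1.71*w^4 + 0.96*w^3 - 1.0*w^2 - 3.56*w - 5.1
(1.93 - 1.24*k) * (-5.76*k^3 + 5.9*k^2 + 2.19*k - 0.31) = 7.1424*k^4 - 18.4328*k^3 + 8.6714*k^2 + 4.6111*k - 0.5983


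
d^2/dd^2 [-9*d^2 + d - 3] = -18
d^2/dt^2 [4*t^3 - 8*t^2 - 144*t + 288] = 24*t - 16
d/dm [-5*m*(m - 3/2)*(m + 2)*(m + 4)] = -20*m^3 - 135*m^2/2 + 10*m + 60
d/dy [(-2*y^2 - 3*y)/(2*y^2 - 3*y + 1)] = (12*y^2 - 4*y - 3)/(4*y^4 - 12*y^3 + 13*y^2 - 6*y + 1)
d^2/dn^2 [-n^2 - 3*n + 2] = -2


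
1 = 1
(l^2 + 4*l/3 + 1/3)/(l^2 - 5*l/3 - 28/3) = (3*l^2 + 4*l + 1)/(3*l^2 - 5*l - 28)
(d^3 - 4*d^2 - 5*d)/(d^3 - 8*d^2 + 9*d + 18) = d*(d - 5)/(d^2 - 9*d + 18)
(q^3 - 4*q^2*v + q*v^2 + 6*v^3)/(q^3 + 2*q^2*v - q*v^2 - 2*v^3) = (q^2 - 5*q*v + 6*v^2)/(q^2 + q*v - 2*v^2)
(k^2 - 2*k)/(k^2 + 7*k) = (k - 2)/(k + 7)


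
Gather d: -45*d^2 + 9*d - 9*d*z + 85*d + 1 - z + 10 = -45*d^2 + d*(94 - 9*z) - z + 11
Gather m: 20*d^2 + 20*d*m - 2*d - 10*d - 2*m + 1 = 20*d^2 - 12*d + m*(20*d - 2) + 1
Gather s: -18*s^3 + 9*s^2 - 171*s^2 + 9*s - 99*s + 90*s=-18*s^3 - 162*s^2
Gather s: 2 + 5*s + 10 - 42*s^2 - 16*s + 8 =-42*s^2 - 11*s + 20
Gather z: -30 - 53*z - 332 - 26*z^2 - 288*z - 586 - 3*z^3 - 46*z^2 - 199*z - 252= -3*z^3 - 72*z^2 - 540*z - 1200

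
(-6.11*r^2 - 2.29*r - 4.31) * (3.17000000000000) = -19.3687*r^2 - 7.2593*r - 13.6627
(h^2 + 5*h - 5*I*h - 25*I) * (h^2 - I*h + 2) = h^4 + 5*h^3 - 6*I*h^3 - 3*h^2 - 30*I*h^2 - 15*h - 10*I*h - 50*I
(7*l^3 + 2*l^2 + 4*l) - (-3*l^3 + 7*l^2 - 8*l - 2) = 10*l^3 - 5*l^2 + 12*l + 2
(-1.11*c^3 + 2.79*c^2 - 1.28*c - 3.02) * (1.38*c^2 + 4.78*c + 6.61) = -1.5318*c^5 - 1.4556*c^4 + 4.2327*c^3 + 8.1559*c^2 - 22.8964*c - 19.9622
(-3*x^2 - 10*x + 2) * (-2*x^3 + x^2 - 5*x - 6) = 6*x^5 + 17*x^4 + x^3 + 70*x^2 + 50*x - 12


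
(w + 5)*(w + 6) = w^2 + 11*w + 30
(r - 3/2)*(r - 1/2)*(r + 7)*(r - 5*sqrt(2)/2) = r^4 - 5*sqrt(2)*r^3/2 + 5*r^3 - 25*sqrt(2)*r^2/2 - 53*r^2/4 + 21*r/4 + 265*sqrt(2)*r/8 - 105*sqrt(2)/8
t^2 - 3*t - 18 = (t - 6)*(t + 3)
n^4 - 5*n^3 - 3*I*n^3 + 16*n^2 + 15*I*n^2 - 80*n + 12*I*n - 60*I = (n - 5)*(n - 6*I)*(n + I)*(n + 2*I)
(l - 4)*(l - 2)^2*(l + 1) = l^4 - 7*l^3 + 12*l^2 + 4*l - 16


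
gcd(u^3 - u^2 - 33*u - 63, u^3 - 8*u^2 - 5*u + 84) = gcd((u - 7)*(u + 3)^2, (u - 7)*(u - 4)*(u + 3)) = u^2 - 4*u - 21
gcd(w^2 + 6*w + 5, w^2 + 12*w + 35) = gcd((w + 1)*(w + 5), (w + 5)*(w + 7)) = w + 5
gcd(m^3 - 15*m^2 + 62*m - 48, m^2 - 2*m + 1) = m - 1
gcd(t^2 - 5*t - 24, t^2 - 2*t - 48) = t - 8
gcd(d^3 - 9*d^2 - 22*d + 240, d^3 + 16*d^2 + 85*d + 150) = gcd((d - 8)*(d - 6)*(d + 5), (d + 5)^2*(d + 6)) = d + 5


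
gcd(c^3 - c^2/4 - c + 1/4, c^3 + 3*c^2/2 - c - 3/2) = c^2 - 1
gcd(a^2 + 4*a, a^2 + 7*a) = a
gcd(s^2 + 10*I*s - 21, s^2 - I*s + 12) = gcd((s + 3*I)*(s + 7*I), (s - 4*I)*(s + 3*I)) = s + 3*I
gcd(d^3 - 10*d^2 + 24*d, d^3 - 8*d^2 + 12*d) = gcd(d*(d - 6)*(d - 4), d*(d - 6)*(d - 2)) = d^2 - 6*d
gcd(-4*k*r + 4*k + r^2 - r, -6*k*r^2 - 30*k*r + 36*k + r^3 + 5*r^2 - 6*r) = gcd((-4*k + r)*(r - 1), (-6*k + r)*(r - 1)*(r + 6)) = r - 1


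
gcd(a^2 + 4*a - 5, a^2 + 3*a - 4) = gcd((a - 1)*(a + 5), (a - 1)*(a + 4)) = a - 1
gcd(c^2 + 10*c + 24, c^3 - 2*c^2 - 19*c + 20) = c + 4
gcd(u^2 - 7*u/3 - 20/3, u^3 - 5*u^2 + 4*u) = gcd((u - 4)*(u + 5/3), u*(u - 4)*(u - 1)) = u - 4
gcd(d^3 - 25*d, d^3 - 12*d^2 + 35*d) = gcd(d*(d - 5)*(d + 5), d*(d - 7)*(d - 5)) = d^2 - 5*d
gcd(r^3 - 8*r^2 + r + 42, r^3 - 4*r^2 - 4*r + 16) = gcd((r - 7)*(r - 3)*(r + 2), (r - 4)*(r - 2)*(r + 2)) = r + 2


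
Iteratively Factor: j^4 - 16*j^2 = (j + 4)*(j^3 - 4*j^2) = (j - 4)*(j + 4)*(j^2) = j*(j - 4)*(j + 4)*(j)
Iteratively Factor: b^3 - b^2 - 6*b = (b)*(b^2 - b - 6) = b*(b - 3)*(b + 2)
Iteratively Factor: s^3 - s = (s + 1)*(s^2 - s) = s*(s + 1)*(s - 1)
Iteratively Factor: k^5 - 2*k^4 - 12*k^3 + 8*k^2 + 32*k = (k + 2)*(k^4 - 4*k^3 - 4*k^2 + 16*k) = (k + 2)^2*(k^3 - 6*k^2 + 8*k) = (k - 4)*(k + 2)^2*(k^2 - 2*k) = k*(k - 4)*(k + 2)^2*(k - 2)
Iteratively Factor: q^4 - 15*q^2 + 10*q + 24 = (q + 1)*(q^3 - q^2 - 14*q + 24) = (q - 2)*(q + 1)*(q^2 + q - 12) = (q - 2)*(q + 1)*(q + 4)*(q - 3)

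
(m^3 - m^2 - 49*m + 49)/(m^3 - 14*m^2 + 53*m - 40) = (m^2 - 49)/(m^2 - 13*m + 40)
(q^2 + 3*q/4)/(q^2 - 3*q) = (q + 3/4)/(q - 3)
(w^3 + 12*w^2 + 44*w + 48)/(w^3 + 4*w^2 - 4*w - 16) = (w + 6)/(w - 2)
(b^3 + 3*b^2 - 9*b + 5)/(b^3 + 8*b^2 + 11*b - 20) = (b - 1)/(b + 4)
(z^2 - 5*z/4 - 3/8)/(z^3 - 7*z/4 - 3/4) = (4*z + 1)/(2*(2*z^2 + 3*z + 1))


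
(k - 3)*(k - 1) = k^2 - 4*k + 3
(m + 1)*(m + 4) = m^2 + 5*m + 4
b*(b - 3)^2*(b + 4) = b^4 - 2*b^3 - 15*b^2 + 36*b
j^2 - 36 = (j - 6)*(j + 6)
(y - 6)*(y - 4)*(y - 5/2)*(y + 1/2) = y^4 - 12*y^3 + 171*y^2/4 - 71*y/2 - 30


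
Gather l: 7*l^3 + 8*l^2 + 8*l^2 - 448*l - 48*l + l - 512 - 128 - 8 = 7*l^3 + 16*l^2 - 495*l - 648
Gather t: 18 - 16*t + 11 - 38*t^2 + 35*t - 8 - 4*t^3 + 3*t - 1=-4*t^3 - 38*t^2 + 22*t + 20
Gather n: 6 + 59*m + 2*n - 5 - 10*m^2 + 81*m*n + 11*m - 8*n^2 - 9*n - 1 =-10*m^2 + 70*m - 8*n^2 + n*(81*m - 7)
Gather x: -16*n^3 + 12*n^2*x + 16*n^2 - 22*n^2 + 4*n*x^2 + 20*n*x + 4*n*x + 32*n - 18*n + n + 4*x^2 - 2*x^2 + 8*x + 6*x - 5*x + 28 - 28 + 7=-16*n^3 - 6*n^2 + 15*n + x^2*(4*n + 2) + x*(12*n^2 + 24*n + 9) + 7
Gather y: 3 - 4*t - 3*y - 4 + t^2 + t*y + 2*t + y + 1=t^2 - 2*t + y*(t - 2)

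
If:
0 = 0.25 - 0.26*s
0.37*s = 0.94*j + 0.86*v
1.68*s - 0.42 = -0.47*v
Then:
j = 2.71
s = 0.96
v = -2.54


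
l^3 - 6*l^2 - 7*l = l*(l - 7)*(l + 1)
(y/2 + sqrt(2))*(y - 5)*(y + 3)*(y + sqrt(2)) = y^4/2 - y^3 + 3*sqrt(2)*y^3/2 - 11*y^2/2 - 3*sqrt(2)*y^2 - 45*sqrt(2)*y/2 - 4*y - 30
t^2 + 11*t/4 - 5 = (t - 5/4)*(t + 4)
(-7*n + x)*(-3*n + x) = 21*n^2 - 10*n*x + x^2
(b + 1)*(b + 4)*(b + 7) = b^3 + 12*b^2 + 39*b + 28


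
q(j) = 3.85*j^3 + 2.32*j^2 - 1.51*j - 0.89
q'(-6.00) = 386.45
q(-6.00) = -739.91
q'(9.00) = 975.80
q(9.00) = 2980.09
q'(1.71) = 40.20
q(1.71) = 22.56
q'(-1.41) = 14.91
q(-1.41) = -4.94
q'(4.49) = 252.17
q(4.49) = 387.60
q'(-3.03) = 90.47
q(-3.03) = -82.11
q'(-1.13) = 7.99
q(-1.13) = -1.78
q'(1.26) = 22.67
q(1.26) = 8.59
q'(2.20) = 64.60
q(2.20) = 48.01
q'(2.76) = 99.28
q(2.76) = 93.56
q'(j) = 11.55*j^2 + 4.64*j - 1.51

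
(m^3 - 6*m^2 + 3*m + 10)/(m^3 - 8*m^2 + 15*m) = (m^2 - m - 2)/(m*(m - 3))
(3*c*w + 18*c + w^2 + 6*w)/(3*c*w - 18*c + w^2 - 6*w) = (w + 6)/(w - 6)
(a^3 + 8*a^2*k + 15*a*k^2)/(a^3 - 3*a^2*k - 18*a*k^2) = (a + 5*k)/(a - 6*k)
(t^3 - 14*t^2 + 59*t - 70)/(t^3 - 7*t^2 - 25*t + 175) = (t - 2)/(t + 5)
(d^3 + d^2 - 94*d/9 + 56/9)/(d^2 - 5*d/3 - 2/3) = (-9*d^3 - 9*d^2 + 94*d - 56)/(3*(-3*d^2 + 5*d + 2))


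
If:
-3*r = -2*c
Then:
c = 3*r/2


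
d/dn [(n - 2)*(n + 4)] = 2*n + 2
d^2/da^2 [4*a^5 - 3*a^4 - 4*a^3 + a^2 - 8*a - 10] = 80*a^3 - 36*a^2 - 24*a + 2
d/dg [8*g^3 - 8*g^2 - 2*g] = 24*g^2 - 16*g - 2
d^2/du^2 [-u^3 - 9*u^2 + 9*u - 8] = -6*u - 18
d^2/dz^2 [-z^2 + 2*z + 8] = -2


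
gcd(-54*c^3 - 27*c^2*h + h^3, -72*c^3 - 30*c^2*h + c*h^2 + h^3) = 18*c^2 + 3*c*h - h^2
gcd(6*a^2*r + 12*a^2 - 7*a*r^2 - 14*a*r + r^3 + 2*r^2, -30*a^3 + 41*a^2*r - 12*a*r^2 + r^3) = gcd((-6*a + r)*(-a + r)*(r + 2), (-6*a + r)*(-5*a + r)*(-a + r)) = 6*a^2 - 7*a*r + r^2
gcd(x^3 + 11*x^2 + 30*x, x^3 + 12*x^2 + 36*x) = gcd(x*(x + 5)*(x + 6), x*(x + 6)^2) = x^2 + 6*x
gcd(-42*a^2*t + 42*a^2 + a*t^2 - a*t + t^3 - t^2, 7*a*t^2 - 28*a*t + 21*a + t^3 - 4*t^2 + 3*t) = 7*a*t - 7*a + t^2 - t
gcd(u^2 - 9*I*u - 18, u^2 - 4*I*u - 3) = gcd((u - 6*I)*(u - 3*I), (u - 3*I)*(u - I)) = u - 3*I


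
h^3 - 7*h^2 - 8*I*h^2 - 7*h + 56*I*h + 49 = (h - 7)*(h - 7*I)*(h - I)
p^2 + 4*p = p*(p + 4)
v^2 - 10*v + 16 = (v - 8)*(v - 2)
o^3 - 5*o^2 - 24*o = o*(o - 8)*(o + 3)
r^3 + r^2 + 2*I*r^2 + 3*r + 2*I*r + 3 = (r + 1)*(r - I)*(r + 3*I)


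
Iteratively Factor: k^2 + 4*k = (k)*(k + 4)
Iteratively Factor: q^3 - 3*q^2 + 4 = (q - 2)*(q^2 - q - 2) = (q - 2)^2*(q + 1)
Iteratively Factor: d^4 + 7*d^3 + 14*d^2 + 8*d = (d + 2)*(d^3 + 5*d^2 + 4*d) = (d + 2)*(d + 4)*(d^2 + d) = d*(d + 2)*(d + 4)*(d + 1)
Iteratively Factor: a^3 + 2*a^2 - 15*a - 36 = (a + 3)*(a^2 - a - 12) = (a - 4)*(a + 3)*(a + 3)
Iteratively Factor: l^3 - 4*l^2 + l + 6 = (l - 2)*(l^2 - 2*l - 3) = (l - 2)*(l + 1)*(l - 3)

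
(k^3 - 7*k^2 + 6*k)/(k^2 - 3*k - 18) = k*(k - 1)/(k + 3)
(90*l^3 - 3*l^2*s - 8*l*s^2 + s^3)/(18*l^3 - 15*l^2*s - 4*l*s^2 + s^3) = (-5*l + s)/(-l + s)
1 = 1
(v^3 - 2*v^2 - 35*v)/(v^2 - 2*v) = (v^2 - 2*v - 35)/(v - 2)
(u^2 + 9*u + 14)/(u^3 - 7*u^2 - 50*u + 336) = (u + 2)/(u^2 - 14*u + 48)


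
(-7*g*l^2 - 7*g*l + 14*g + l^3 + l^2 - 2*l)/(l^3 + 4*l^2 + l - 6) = (-7*g + l)/(l + 3)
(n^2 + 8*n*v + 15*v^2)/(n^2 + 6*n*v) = (n^2 + 8*n*v + 15*v^2)/(n*(n + 6*v))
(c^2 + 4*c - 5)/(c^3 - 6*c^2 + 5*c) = (c + 5)/(c*(c - 5))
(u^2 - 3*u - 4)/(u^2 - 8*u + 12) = (u^2 - 3*u - 4)/(u^2 - 8*u + 12)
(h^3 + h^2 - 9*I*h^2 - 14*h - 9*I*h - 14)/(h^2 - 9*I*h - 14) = h + 1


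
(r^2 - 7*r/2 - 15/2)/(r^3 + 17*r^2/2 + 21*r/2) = (r - 5)/(r*(r + 7))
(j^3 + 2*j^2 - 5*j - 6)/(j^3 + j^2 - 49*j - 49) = (j^2 + j - 6)/(j^2 - 49)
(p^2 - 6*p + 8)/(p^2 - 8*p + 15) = (p^2 - 6*p + 8)/(p^2 - 8*p + 15)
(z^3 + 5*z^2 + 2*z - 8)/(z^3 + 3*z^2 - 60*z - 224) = (z^2 + z - 2)/(z^2 - z - 56)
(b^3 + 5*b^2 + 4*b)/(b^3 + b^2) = (b + 4)/b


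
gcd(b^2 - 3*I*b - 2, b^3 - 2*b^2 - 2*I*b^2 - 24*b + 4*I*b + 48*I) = b - 2*I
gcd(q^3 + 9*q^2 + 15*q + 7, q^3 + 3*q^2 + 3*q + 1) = q^2 + 2*q + 1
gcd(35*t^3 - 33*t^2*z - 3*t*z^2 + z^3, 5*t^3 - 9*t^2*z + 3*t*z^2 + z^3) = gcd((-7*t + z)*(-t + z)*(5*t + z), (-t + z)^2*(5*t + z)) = -5*t^2 + 4*t*z + z^2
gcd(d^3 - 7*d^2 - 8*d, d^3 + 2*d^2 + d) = d^2 + d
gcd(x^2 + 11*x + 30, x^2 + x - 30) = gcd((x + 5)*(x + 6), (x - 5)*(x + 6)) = x + 6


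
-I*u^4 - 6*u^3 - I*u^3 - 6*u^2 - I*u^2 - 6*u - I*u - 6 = (u - 6*I)*(u - I)*(u + I)*(-I*u - I)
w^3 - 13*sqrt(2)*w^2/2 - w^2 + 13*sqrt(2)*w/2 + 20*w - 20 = (w - 1)*(w - 4*sqrt(2))*(w - 5*sqrt(2)/2)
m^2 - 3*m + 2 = (m - 2)*(m - 1)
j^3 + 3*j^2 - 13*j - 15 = (j - 3)*(j + 1)*(j + 5)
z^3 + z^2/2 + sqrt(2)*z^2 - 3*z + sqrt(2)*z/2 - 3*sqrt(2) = (z - 3/2)*(z + 2)*(z + sqrt(2))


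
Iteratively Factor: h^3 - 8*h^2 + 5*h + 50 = (h - 5)*(h^2 - 3*h - 10) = (h - 5)^2*(h + 2)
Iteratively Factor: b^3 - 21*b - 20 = (b - 5)*(b^2 + 5*b + 4) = (b - 5)*(b + 4)*(b + 1)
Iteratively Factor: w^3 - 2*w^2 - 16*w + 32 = (w - 2)*(w^2 - 16) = (w - 2)*(w + 4)*(w - 4)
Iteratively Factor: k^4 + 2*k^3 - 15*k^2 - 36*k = (k - 4)*(k^3 + 6*k^2 + 9*k) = k*(k - 4)*(k^2 + 6*k + 9) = k*(k - 4)*(k + 3)*(k + 3)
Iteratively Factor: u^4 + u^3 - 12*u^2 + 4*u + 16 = (u - 2)*(u^3 + 3*u^2 - 6*u - 8) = (u - 2)*(u + 1)*(u^2 + 2*u - 8) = (u - 2)^2*(u + 1)*(u + 4)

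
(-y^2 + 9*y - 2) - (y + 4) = -y^2 + 8*y - 6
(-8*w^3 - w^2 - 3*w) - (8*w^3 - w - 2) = -16*w^3 - w^2 - 2*w + 2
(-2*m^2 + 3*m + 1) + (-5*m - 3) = -2*m^2 - 2*m - 2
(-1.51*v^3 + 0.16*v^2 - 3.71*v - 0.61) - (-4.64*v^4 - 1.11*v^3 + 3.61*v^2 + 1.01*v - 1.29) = 4.64*v^4 - 0.4*v^3 - 3.45*v^2 - 4.72*v + 0.68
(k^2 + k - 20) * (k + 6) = k^3 + 7*k^2 - 14*k - 120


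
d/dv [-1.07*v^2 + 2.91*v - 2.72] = 2.91 - 2.14*v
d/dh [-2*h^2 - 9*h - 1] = -4*h - 9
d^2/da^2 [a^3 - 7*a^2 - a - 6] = 6*a - 14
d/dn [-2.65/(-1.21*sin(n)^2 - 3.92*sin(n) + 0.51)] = -(6.413*sin(n) + 10.388)*cos(n)/(1.21*sin(n)^2 + 3.92*sin(n) - 0.51)^2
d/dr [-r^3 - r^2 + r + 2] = -3*r^2 - 2*r + 1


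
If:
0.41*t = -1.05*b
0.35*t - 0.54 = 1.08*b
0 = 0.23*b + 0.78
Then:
No Solution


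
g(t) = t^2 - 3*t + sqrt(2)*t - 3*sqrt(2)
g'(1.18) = 0.77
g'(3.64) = 5.69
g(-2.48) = 5.84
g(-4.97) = 28.34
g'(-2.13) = -5.85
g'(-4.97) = -11.53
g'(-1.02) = -3.63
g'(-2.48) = -6.55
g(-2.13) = 3.67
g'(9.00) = 16.41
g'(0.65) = -0.29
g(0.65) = -4.85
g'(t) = 2*t - 3 + sqrt(2)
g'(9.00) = 16.41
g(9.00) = 62.49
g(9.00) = 62.49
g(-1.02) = -1.58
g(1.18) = -4.72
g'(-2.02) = -5.63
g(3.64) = 3.23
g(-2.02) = 3.04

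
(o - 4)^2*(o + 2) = o^3 - 6*o^2 + 32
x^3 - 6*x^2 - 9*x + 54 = (x - 6)*(x - 3)*(x + 3)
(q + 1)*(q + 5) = q^2 + 6*q + 5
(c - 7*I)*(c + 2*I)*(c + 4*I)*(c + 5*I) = c^4 + 4*I*c^3 + 39*c^2 + 226*I*c - 280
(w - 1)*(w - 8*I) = w^2 - w - 8*I*w + 8*I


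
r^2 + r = r*(r + 1)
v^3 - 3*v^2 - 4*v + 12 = (v - 3)*(v - 2)*(v + 2)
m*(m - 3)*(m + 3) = m^3 - 9*m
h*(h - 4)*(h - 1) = h^3 - 5*h^2 + 4*h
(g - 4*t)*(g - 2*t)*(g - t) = g^3 - 7*g^2*t + 14*g*t^2 - 8*t^3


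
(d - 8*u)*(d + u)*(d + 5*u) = d^3 - 2*d^2*u - 43*d*u^2 - 40*u^3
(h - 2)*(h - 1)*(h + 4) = h^3 + h^2 - 10*h + 8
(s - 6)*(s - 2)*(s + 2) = s^3 - 6*s^2 - 4*s + 24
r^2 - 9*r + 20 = (r - 5)*(r - 4)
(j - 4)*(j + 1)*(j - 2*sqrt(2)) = j^3 - 3*j^2 - 2*sqrt(2)*j^2 - 4*j + 6*sqrt(2)*j + 8*sqrt(2)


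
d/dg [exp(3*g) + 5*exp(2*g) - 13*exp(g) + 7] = (3*exp(2*g) + 10*exp(g) - 13)*exp(g)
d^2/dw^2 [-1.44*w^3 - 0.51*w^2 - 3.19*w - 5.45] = -8.64*w - 1.02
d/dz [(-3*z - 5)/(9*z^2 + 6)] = (3*z^2 + 10*z - 2)/(9*z^4 + 12*z^2 + 4)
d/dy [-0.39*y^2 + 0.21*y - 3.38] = 0.21 - 0.78*y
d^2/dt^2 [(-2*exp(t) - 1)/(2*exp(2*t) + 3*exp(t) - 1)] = (-8*exp(4*t) - 4*exp(3*t) - 42*exp(2*t) - 23*exp(t) - 5)*exp(t)/(8*exp(6*t) + 36*exp(5*t) + 42*exp(4*t) - 9*exp(3*t) - 21*exp(2*t) + 9*exp(t) - 1)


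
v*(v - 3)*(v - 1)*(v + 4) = v^4 - 13*v^2 + 12*v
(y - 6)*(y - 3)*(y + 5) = y^3 - 4*y^2 - 27*y + 90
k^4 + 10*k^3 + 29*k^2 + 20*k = k*(k + 1)*(k + 4)*(k + 5)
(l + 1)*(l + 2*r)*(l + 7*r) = l^3 + 9*l^2*r + l^2 + 14*l*r^2 + 9*l*r + 14*r^2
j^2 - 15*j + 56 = (j - 8)*(j - 7)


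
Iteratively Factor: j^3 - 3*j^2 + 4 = (j - 2)*(j^2 - j - 2) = (j - 2)*(j + 1)*(j - 2)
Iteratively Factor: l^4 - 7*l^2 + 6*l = (l + 3)*(l^3 - 3*l^2 + 2*l) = (l - 1)*(l + 3)*(l^2 - 2*l) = l*(l - 1)*(l + 3)*(l - 2)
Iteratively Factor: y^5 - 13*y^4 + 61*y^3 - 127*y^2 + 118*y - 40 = (y - 1)*(y^4 - 12*y^3 + 49*y^2 - 78*y + 40) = (y - 1)^2*(y^3 - 11*y^2 + 38*y - 40) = (y - 5)*(y - 1)^2*(y^2 - 6*y + 8) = (y - 5)*(y - 2)*(y - 1)^2*(y - 4)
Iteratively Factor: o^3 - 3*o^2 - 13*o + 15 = (o - 1)*(o^2 - 2*o - 15) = (o - 1)*(o + 3)*(o - 5)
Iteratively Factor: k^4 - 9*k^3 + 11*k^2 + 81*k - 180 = (k + 3)*(k^3 - 12*k^2 + 47*k - 60) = (k - 3)*(k + 3)*(k^2 - 9*k + 20) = (k - 4)*(k - 3)*(k + 3)*(k - 5)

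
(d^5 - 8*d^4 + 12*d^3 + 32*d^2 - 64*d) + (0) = d^5 - 8*d^4 + 12*d^3 + 32*d^2 - 64*d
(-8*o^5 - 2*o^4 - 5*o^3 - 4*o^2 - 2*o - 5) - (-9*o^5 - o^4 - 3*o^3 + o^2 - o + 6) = o^5 - o^4 - 2*o^3 - 5*o^2 - o - 11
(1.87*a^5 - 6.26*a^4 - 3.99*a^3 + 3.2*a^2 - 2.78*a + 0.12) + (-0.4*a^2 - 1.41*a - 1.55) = 1.87*a^5 - 6.26*a^4 - 3.99*a^3 + 2.8*a^2 - 4.19*a - 1.43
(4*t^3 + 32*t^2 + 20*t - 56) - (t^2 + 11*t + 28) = 4*t^3 + 31*t^2 + 9*t - 84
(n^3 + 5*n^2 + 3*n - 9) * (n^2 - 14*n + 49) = n^5 - 9*n^4 - 18*n^3 + 194*n^2 + 273*n - 441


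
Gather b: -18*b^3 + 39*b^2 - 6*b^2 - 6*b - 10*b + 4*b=-18*b^3 + 33*b^2 - 12*b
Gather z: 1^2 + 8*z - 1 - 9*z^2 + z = -9*z^2 + 9*z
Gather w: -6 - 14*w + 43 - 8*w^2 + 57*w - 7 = -8*w^2 + 43*w + 30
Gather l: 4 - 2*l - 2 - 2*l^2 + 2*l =2 - 2*l^2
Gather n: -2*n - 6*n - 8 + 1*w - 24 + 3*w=-8*n + 4*w - 32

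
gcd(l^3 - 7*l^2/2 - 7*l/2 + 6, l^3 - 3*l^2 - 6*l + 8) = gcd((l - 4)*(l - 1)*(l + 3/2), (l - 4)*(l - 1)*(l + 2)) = l^2 - 5*l + 4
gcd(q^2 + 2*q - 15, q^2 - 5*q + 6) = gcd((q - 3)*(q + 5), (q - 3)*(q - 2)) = q - 3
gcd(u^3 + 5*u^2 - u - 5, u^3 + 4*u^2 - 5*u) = u^2 + 4*u - 5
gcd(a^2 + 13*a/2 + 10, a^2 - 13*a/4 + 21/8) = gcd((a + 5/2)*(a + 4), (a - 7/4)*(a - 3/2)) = 1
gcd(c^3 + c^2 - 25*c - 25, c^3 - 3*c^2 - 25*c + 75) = c^2 - 25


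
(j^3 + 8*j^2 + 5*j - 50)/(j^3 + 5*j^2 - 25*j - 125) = (j - 2)/(j - 5)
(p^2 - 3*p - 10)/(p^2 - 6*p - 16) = (p - 5)/(p - 8)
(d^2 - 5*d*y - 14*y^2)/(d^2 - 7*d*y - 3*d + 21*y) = (d + 2*y)/(d - 3)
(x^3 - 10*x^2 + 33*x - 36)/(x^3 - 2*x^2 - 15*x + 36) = (x - 4)/(x + 4)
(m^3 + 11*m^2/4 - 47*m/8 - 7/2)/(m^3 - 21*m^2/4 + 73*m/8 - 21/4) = (2*m^2 + 9*m + 4)/(2*m^2 - 7*m + 6)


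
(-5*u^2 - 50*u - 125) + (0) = -5*u^2 - 50*u - 125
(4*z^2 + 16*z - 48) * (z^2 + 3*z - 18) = 4*z^4 + 28*z^3 - 72*z^2 - 432*z + 864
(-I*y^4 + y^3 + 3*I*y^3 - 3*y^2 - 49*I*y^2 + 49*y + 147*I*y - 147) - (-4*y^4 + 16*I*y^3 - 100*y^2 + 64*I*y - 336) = 4*y^4 - I*y^4 + y^3 - 13*I*y^3 + 97*y^2 - 49*I*y^2 + 49*y + 83*I*y + 189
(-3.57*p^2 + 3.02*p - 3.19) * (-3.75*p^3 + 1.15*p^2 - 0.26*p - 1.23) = 13.3875*p^5 - 15.4305*p^4 + 16.3637*p^3 - 0.0625999999999998*p^2 - 2.8852*p + 3.9237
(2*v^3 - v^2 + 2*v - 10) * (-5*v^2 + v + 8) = -10*v^5 + 7*v^4 + 5*v^3 + 44*v^2 + 6*v - 80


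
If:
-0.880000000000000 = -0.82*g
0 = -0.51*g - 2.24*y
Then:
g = 1.07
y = -0.24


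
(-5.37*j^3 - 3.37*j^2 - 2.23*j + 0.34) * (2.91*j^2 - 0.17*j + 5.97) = -15.6267*j^5 - 8.8938*j^4 - 37.9753*j^3 - 18.7504*j^2 - 13.3709*j + 2.0298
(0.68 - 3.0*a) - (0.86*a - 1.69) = 2.37 - 3.86*a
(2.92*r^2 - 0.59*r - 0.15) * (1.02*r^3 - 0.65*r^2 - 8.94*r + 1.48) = 2.9784*r^5 - 2.4998*r^4 - 25.8743*r^3 + 9.6937*r^2 + 0.4678*r - 0.222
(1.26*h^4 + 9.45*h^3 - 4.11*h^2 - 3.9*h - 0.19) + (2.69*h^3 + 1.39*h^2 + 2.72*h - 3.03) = 1.26*h^4 + 12.14*h^3 - 2.72*h^2 - 1.18*h - 3.22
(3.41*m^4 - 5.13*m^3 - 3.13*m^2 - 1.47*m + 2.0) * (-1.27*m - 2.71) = -4.3307*m^5 - 2.726*m^4 + 17.8774*m^3 + 10.3492*m^2 + 1.4437*m - 5.42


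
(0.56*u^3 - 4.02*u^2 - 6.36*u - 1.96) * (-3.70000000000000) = -2.072*u^3 + 14.874*u^2 + 23.532*u + 7.252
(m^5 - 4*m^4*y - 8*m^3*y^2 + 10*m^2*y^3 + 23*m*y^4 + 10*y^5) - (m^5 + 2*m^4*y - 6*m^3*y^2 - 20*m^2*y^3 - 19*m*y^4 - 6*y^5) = -6*m^4*y - 2*m^3*y^2 + 30*m^2*y^3 + 42*m*y^4 + 16*y^5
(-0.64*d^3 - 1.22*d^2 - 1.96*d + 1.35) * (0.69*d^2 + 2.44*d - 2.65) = -0.4416*d^5 - 2.4034*d^4 - 2.6332*d^3 - 0.617900000000001*d^2 + 8.488*d - 3.5775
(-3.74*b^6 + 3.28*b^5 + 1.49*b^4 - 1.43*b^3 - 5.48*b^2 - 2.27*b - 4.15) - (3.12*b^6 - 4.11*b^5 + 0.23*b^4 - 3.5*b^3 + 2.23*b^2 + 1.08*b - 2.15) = -6.86*b^6 + 7.39*b^5 + 1.26*b^4 + 2.07*b^3 - 7.71*b^2 - 3.35*b - 2.0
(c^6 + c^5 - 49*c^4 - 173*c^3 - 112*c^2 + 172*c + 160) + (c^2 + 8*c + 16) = c^6 + c^5 - 49*c^4 - 173*c^3 - 111*c^2 + 180*c + 176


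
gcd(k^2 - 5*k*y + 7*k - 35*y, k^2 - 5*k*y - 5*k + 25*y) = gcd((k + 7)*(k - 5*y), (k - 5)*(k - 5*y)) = -k + 5*y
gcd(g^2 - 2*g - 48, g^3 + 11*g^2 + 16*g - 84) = g + 6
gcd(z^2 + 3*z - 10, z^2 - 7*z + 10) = z - 2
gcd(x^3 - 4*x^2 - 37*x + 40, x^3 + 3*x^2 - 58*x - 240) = x^2 - 3*x - 40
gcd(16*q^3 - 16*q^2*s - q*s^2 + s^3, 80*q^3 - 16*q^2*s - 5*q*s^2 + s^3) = 16*q^2 - s^2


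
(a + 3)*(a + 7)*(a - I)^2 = a^4 + 10*a^3 - 2*I*a^3 + 20*a^2 - 20*I*a^2 - 10*a - 42*I*a - 21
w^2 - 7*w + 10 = (w - 5)*(w - 2)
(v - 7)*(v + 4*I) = v^2 - 7*v + 4*I*v - 28*I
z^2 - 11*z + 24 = (z - 8)*(z - 3)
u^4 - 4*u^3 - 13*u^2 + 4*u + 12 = (u - 6)*(u - 1)*(u + 1)*(u + 2)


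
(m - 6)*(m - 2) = m^2 - 8*m + 12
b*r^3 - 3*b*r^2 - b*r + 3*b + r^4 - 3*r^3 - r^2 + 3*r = (b + r)*(r - 3)*(r - 1)*(r + 1)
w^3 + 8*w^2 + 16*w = w*(w + 4)^2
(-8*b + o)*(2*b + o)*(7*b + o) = -112*b^3 - 58*b^2*o + b*o^2 + o^3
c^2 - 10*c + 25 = (c - 5)^2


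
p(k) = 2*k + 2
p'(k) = 2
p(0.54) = 3.08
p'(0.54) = 2.00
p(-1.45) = -0.90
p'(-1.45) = 2.00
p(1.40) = 4.80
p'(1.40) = 2.00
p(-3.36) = -4.72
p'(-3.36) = 2.00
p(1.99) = 5.98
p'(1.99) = 2.00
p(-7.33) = -12.66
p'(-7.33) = 2.00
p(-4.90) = -7.80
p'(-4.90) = 2.00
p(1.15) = 4.30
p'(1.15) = 2.00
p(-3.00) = -4.00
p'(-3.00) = 2.00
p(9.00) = 20.00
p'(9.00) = 2.00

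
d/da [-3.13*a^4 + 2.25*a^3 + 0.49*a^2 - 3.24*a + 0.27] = -12.52*a^3 + 6.75*a^2 + 0.98*a - 3.24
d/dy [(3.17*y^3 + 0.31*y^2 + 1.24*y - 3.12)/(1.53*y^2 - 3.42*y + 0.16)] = (4.8501*y^4 - 21.6828*y^3 - 1.4358*y^2 + 9.6464*y - 10.472)/(2.3409*y^4 - 10.4652*y^3 + 12.186*y^2 - 1.0944*y + 0.0256)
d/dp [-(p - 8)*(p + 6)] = 2 - 2*p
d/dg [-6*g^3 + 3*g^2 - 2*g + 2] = -18*g^2 + 6*g - 2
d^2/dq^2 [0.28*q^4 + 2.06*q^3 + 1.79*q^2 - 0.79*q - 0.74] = 3.36*q^2 + 12.36*q + 3.58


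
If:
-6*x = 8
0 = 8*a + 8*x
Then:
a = 4/3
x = -4/3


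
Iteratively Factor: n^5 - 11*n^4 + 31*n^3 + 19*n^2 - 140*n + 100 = (n - 1)*(n^4 - 10*n^3 + 21*n^2 + 40*n - 100) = (n - 5)*(n - 1)*(n^3 - 5*n^2 - 4*n + 20) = (n - 5)*(n - 2)*(n - 1)*(n^2 - 3*n - 10) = (n - 5)^2*(n - 2)*(n - 1)*(n + 2)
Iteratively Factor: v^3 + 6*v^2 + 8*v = (v + 4)*(v^2 + 2*v) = (v + 2)*(v + 4)*(v)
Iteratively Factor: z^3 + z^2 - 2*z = (z - 1)*(z^2 + 2*z) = z*(z - 1)*(z + 2)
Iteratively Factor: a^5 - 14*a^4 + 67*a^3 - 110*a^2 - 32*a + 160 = (a - 5)*(a^4 - 9*a^3 + 22*a^2 - 32) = (a - 5)*(a - 4)*(a^3 - 5*a^2 + 2*a + 8) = (a - 5)*(a - 4)*(a - 2)*(a^2 - 3*a - 4) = (a - 5)*(a - 4)*(a - 2)*(a + 1)*(a - 4)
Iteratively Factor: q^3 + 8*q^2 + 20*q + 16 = (q + 4)*(q^2 + 4*q + 4) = (q + 2)*(q + 4)*(q + 2)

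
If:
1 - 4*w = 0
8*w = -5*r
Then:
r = -2/5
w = 1/4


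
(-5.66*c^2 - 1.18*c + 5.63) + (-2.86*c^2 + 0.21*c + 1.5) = -8.52*c^2 - 0.97*c + 7.13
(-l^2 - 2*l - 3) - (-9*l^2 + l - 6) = 8*l^2 - 3*l + 3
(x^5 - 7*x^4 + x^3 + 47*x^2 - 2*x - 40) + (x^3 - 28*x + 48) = x^5 - 7*x^4 + 2*x^3 + 47*x^2 - 30*x + 8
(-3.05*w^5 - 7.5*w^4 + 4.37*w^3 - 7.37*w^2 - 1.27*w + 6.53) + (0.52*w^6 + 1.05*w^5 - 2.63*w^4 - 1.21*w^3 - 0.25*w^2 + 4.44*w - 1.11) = 0.52*w^6 - 2.0*w^5 - 10.13*w^4 + 3.16*w^3 - 7.62*w^2 + 3.17*w + 5.42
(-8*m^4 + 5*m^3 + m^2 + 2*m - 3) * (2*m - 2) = -16*m^5 + 26*m^4 - 8*m^3 + 2*m^2 - 10*m + 6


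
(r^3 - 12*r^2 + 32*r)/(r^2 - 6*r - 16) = r*(r - 4)/(r + 2)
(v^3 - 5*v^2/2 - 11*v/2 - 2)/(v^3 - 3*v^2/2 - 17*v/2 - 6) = (2*v + 1)/(2*v + 3)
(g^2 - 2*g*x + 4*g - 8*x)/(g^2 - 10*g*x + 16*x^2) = (-g - 4)/(-g + 8*x)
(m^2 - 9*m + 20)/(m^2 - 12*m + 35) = (m - 4)/(m - 7)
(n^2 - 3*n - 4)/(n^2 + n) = (n - 4)/n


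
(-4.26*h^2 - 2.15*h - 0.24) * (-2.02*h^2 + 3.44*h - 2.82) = 8.6052*h^4 - 10.3114*h^3 + 5.102*h^2 + 5.2374*h + 0.6768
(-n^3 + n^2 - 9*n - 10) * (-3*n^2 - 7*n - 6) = 3*n^5 + 4*n^4 + 26*n^3 + 87*n^2 + 124*n + 60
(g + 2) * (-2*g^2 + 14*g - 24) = -2*g^3 + 10*g^2 + 4*g - 48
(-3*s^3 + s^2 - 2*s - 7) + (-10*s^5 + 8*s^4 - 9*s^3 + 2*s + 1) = -10*s^5 + 8*s^4 - 12*s^3 + s^2 - 6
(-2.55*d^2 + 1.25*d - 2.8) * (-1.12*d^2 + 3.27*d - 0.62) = 2.856*d^4 - 9.7385*d^3 + 8.8045*d^2 - 9.931*d + 1.736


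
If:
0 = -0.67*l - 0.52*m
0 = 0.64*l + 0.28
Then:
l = -0.44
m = 0.56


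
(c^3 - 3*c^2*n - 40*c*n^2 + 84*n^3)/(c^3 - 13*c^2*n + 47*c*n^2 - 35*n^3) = (c^2 + 4*c*n - 12*n^2)/(c^2 - 6*c*n + 5*n^2)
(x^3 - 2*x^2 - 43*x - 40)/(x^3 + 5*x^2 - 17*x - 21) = (x^2 - 3*x - 40)/(x^2 + 4*x - 21)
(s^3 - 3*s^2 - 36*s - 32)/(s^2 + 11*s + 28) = (s^2 - 7*s - 8)/(s + 7)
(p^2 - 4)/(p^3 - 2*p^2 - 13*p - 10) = (p - 2)/(p^2 - 4*p - 5)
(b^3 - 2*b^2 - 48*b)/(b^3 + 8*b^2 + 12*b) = (b - 8)/(b + 2)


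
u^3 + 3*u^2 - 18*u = u*(u - 3)*(u + 6)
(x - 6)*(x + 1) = x^2 - 5*x - 6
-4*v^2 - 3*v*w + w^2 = (-4*v + w)*(v + w)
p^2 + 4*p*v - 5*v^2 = (p - v)*(p + 5*v)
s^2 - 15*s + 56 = (s - 8)*(s - 7)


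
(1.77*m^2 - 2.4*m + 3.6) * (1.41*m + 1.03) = 2.4957*m^3 - 1.5609*m^2 + 2.604*m + 3.708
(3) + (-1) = 2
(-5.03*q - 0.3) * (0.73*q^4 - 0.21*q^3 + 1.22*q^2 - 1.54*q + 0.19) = -3.6719*q^5 + 0.8373*q^4 - 6.0736*q^3 + 7.3802*q^2 - 0.4937*q - 0.057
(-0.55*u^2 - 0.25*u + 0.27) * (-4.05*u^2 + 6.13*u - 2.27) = 2.2275*u^4 - 2.359*u^3 - 1.3775*u^2 + 2.2226*u - 0.6129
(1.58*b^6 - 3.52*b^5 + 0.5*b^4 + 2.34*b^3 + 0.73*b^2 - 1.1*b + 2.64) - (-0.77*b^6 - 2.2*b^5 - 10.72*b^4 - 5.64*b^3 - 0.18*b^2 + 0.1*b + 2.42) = 2.35*b^6 - 1.32*b^5 + 11.22*b^4 + 7.98*b^3 + 0.91*b^2 - 1.2*b + 0.22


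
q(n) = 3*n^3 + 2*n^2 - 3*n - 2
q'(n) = 9*n^2 + 4*n - 3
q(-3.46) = -91.94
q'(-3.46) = 90.90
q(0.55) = -2.55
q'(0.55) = 1.92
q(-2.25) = -19.30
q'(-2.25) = 33.56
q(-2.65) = -35.83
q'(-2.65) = 49.60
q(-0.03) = -1.91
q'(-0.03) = -3.11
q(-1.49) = -3.01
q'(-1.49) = 11.02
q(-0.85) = 0.15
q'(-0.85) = 0.10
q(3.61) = 154.37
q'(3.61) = 128.73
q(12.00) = 5434.00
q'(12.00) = 1341.00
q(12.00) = 5434.00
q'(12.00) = 1341.00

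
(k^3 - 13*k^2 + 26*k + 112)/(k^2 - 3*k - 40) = (k^2 - 5*k - 14)/(k + 5)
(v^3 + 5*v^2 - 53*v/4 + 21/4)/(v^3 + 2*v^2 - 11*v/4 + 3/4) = (2*v^2 + 11*v - 21)/(2*v^2 + 5*v - 3)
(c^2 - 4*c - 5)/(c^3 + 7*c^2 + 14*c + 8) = (c - 5)/(c^2 + 6*c + 8)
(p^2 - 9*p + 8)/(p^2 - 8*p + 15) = (p^2 - 9*p + 8)/(p^2 - 8*p + 15)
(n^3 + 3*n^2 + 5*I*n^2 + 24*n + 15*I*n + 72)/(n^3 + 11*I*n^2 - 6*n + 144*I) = (n + 3)/(n + 6*I)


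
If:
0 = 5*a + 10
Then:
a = -2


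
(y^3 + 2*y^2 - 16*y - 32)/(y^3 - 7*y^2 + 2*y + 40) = (y + 4)/(y - 5)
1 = 1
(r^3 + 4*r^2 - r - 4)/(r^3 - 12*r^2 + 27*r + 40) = (r^2 + 3*r - 4)/(r^2 - 13*r + 40)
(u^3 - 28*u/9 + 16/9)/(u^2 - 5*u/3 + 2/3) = (3*u^2 + 2*u - 8)/(3*(u - 1))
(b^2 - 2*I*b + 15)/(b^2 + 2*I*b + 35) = (b + 3*I)/(b + 7*I)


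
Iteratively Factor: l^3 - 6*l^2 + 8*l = (l - 4)*(l^2 - 2*l) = l*(l - 4)*(l - 2)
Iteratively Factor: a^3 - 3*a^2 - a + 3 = (a - 3)*(a^2 - 1) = (a - 3)*(a - 1)*(a + 1)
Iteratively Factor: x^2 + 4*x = (x + 4)*(x)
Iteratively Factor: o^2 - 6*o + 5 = (o - 5)*(o - 1)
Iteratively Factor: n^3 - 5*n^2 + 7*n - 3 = (n - 1)*(n^2 - 4*n + 3) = (n - 1)^2*(n - 3)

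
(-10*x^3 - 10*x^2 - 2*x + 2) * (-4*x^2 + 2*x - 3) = 40*x^5 + 20*x^4 + 18*x^3 + 18*x^2 + 10*x - 6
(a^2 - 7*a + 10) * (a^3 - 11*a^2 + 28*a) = a^5 - 18*a^4 + 115*a^3 - 306*a^2 + 280*a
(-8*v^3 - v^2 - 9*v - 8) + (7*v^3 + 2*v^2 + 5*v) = -v^3 + v^2 - 4*v - 8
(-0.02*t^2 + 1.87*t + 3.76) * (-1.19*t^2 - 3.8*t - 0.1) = 0.0238*t^4 - 2.1493*t^3 - 11.5784*t^2 - 14.475*t - 0.376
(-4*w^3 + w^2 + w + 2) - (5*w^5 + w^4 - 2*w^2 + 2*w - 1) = -5*w^5 - w^4 - 4*w^3 + 3*w^2 - w + 3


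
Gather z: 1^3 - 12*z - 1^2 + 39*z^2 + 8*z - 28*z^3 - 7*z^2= -28*z^3 + 32*z^2 - 4*z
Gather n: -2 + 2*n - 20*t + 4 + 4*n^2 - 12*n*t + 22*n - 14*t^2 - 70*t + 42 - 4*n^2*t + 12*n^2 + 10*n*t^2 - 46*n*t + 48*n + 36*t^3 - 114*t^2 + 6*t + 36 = n^2*(16 - 4*t) + n*(10*t^2 - 58*t + 72) + 36*t^3 - 128*t^2 - 84*t + 80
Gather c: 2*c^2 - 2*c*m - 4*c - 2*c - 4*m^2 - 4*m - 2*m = 2*c^2 + c*(-2*m - 6) - 4*m^2 - 6*m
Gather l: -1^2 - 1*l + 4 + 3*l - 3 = 2*l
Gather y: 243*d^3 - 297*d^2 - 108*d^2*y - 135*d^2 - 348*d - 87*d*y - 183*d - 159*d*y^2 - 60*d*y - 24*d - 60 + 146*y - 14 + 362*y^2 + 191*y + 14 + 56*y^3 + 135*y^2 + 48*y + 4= 243*d^3 - 432*d^2 - 555*d + 56*y^3 + y^2*(497 - 159*d) + y*(-108*d^2 - 147*d + 385) - 56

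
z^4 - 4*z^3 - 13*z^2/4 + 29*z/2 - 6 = (z - 4)*(z - 3/2)*(z - 1/2)*(z + 2)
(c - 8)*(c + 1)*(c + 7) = c^3 - 57*c - 56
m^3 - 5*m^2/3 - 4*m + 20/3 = (m - 2)*(m - 5/3)*(m + 2)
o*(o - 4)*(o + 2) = o^3 - 2*o^2 - 8*o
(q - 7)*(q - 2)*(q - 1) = q^3 - 10*q^2 + 23*q - 14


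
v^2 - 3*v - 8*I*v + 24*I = (v - 3)*(v - 8*I)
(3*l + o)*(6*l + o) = 18*l^2 + 9*l*o + o^2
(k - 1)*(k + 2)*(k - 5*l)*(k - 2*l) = k^4 - 7*k^3*l + k^3 + 10*k^2*l^2 - 7*k^2*l - 2*k^2 + 10*k*l^2 + 14*k*l - 20*l^2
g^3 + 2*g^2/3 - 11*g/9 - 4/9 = (g - 1)*(g + 1/3)*(g + 4/3)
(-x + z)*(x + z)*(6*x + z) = -6*x^3 - x^2*z + 6*x*z^2 + z^3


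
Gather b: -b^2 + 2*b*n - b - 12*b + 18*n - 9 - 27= -b^2 + b*(2*n - 13) + 18*n - 36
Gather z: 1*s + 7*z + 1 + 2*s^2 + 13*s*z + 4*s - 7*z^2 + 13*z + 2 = 2*s^2 + 5*s - 7*z^2 + z*(13*s + 20) + 3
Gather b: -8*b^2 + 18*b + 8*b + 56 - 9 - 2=-8*b^2 + 26*b + 45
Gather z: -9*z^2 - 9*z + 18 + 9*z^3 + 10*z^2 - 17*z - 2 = 9*z^3 + z^2 - 26*z + 16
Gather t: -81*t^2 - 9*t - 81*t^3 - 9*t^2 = -81*t^3 - 90*t^2 - 9*t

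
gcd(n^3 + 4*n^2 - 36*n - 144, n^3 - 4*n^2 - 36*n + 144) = n^2 - 36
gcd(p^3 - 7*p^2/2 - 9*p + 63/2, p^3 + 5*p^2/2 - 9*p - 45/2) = p^2 - 9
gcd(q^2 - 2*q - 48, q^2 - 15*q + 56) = q - 8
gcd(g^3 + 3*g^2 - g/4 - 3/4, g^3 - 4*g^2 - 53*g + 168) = 1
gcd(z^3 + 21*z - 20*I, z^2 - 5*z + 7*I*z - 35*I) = 1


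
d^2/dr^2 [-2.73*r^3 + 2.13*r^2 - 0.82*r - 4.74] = 4.26 - 16.38*r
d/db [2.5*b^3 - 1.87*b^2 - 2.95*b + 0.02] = 7.5*b^2 - 3.74*b - 2.95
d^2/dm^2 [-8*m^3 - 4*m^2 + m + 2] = -48*m - 8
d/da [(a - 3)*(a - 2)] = 2*a - 5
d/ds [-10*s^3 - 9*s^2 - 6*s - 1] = -30*s^2 - 18*s - 6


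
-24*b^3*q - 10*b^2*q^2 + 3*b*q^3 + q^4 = q*(-3*b + q)*(2*b + q)*(4*b + q)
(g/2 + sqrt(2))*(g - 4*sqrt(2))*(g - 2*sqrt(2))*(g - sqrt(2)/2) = g^4/2 - 9*sqrt(2)*g^3/4 - 2*g^2 + 18*sqrt(2)*g - 16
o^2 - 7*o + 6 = (o - 6)*(o - 1)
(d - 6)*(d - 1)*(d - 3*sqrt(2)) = d^3 - 7*d^2 - 3*sqrt(2)*d^2 + 6*d + 21*sqrt(2)*d - 18*sqrt(2)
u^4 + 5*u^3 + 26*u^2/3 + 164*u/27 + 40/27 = (u + 2/3)^2*(u + 5/3)*(u + 2)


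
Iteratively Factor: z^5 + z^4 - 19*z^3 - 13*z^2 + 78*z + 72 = (z + 2)*(z^4 - z^3 - 17*z^2 + 21*z + 36) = (z + 1)*(z + 2)*(z^3 - 2*z^2 - 15*z + 36) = (z - 3)*(z + 1)*(z + 2)*(z^2 + z - 12) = (z - 3)^2*(z + 1)*(z + 2)*(z + 4)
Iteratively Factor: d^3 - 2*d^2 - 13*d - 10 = (d + 1)*(d^2 - 3*d - 10) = (d + 1)*(d + 2)*(d - 5)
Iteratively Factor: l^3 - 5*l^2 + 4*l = (l)*(l^2 - 5*l + 4) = l*(l - 1)*(l - 4)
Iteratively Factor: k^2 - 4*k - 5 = (k + 1)*(k - 5)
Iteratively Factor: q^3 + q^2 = (q)*(q^2 + q) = q^2*(q + 1)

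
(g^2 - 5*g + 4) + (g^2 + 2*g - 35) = 2*g^2 - 3*g - 31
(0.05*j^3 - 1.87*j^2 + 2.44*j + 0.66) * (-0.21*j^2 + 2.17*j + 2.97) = -0.0105*j^5 + 0.5012*j^4 - 4.4218*j^3 - 0.397700000000001*j^2 + 8.679*j + 1.9602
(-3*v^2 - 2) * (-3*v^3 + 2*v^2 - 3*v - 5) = 9*v^5 - 6*v^4 + 15*v^3 + 11*v^2 + 6*v + 10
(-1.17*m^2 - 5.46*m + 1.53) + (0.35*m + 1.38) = -1.17*m^2 - 5.11*m + 2.91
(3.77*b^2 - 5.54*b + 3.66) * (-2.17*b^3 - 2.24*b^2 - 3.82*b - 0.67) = -8.1809*b^5 + 3.577*b^4 - 9.934*b^3 + 10.4385*b^2 - 10.2694*b - 2.4522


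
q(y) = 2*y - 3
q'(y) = 2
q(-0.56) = -4.12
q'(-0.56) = 2.00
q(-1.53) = -6.06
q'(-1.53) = 2.00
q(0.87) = -1.26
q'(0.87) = 2.00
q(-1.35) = -5.70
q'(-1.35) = 2.00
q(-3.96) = -10.92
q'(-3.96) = 2.00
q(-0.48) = -3.96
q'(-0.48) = 2.00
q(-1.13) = -5.26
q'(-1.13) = 2.00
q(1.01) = -0.98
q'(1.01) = 2.00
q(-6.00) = -15.00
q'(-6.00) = 2.00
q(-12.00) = -27.00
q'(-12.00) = 2.00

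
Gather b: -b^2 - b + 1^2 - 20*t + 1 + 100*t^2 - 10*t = -b^2 - b + 100*t^2 - 30*t + 2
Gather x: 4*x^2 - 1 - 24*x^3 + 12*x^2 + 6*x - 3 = -24*x^3 + 16*x^2 + 6*x - 4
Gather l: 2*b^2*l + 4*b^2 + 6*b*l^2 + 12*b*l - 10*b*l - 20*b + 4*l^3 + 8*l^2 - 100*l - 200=4*b^2 - 20*b + 4*l^3 + l^2*(6*b + 8) + l*(2*b^2 + 2*b - 100) - 200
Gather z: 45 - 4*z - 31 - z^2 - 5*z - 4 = -z^2 - 9*z + 10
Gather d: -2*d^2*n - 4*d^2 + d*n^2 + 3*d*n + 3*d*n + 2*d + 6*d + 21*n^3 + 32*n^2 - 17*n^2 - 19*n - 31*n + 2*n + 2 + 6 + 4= d^2*(-2*n - 4) + d*(n^2 + 6*n + 8) + 21*n^3 + 15*n^2 - 48*n + 12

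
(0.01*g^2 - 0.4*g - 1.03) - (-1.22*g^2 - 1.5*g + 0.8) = 1.23*g^2 + 1.1*g - 1.83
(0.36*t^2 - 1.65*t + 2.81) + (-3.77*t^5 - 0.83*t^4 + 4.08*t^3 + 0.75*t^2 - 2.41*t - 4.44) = -3.77*t^5 - 0.83*t^4 + 4.08*t^3 + 1.11*t^2 - 4.06*t - 1.63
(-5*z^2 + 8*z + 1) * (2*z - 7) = -10*z^3 + 51*z^2 - 54*z - 7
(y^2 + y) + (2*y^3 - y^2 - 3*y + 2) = 2*y^3 - 2*y + 2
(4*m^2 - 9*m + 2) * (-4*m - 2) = -16*m^3 + 28*m^2 + 10*m - 4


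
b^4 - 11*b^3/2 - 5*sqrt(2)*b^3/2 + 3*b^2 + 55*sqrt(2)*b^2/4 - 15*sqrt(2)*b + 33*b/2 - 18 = (b - 4)*(b - 3/2)*(b - 3*sqrt(2))*(b + sqrt(2)/2)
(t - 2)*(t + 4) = t^2 + 2*t - 8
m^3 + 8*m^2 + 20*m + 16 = (m + 2)^2*(m + 4)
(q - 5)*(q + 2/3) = q^2 - 13*q/3 - 10/3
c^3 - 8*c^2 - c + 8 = (c - 8)*(c - 1)*(c + 1)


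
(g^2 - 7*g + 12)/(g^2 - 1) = (g^2 - 7*g + 12)/(g^2 - 1)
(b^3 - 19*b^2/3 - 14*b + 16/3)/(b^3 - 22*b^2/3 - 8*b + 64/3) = (3*b - 1)/(3*b - 4)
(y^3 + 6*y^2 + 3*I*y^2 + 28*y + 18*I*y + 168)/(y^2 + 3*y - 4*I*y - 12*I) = (y^2 + y*(6 + 7*I) + 42*I)/(y + 3)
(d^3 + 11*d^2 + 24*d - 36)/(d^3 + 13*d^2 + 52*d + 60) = (d^2 + 5*d - 6)/(d^2 + 7*d + 10)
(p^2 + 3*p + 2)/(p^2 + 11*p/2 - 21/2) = 2*(p^2 + 3*p + 2)/(2*p^2 + 11*p - 21)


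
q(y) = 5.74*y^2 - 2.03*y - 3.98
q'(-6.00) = -70.91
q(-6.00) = 214.84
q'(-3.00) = -36.47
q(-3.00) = 53.77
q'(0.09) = -1.00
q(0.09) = -4.12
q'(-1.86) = -23.38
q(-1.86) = 19.65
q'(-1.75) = -22.12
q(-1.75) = 17.15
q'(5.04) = 55.83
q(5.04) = 131.59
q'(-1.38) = -17.87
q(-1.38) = 9.75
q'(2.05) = 21.50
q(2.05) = 15.98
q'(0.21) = 0.38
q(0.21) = -4.15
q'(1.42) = 14.27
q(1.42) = 4.71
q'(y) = 11.48*y - 2.03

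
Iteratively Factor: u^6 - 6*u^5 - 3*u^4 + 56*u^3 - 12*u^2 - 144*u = (u)*(u^5 - 6*u^4 - 3*u^3 + 56*u^2 - 12*u - 144) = u*(u - 4)*(u^4 - 2*u^3 - 11*u^2 + 12*u + 36) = u*(u - 4)*(u - 3)*(u^3 + u^2 - 8*u - 12) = u*(u - 4)*(u - 3)^2*(u^2 + 4*u + 4) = u*(u - 4)*(u - 3)^2*(u + 2)*(u + 2)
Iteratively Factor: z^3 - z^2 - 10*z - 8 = (z + 2)*(z^2 - 3*z - 4) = (z - 4)*(z + 2)*(z + 1)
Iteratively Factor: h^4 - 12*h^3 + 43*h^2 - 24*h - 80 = (h - 4)*(h^3 - 8*h^2 + 11*h + 20) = (h - 4)^2*(h^2 - 4*h - 5) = (h - 4)^2*(h + 1)*(h - 5)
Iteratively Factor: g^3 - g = (g)*(g^2 - 1) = g*(g + 1)*(g - 1)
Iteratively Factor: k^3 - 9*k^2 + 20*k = (k)*(k^2 - 9*k + 20) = k*(k - 4)*(k - 5)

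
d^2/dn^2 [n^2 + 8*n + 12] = 2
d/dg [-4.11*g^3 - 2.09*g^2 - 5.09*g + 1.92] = -12.33*g^2 - 4.18*g - 5.09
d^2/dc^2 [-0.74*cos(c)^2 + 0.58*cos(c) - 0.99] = -0.58*cos(c) + 1.48*cos(2*c)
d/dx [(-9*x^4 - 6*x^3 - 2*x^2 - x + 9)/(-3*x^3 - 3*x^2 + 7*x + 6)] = (27*x^6 + 54*x^5 - 177*x^4 - 306*x^3 - 44*x^2 + 30*x - 69)/(9*x^6 + 18*x^5 - 33*x^4 - 78*x^3 + 13*x^2 + 84*x + 36)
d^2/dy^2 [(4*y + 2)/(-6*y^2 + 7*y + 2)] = 4*((2*y + 1)*(12*y - 7)^2 + 4*(9*y - 2)*(-6*y^2 + 7*y + 2))/(-6*y^2 + 7*y + 2)^3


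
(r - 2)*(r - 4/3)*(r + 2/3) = r^3 - 8*r^2/3 + 4*r/9 + 16/9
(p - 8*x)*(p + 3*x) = p^2 - 5*p*x - 24*x^2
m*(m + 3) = m^2 + 3*m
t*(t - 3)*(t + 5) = t^3 + 2*t^2 - 15*t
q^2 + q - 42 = (q - 6)*(q + 7)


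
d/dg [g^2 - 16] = 2*g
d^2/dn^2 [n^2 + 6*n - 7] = 2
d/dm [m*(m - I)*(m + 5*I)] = 3*m^2 + 8*I*m + 5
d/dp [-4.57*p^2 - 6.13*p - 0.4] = -9.14*p - 6.13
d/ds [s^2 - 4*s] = 2*s - 4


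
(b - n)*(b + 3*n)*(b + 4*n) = b^3 + 6*b^2*n + 5*b*n^2 - 12*n^3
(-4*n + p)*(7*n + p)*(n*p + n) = -28*n^3*p - 28*n^3 + 3*n^2*p^2 + 3*n^2*p + n*p^3 + n*p^2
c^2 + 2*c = c*(c + 2)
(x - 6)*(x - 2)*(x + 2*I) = x^3 - 8*x^2 + 2*I*x^2 + 12*x - 16*I*x + 24*I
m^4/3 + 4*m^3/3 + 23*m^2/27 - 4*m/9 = m*(m/3 + 1)*(m - 1/3)*(m + 4/3)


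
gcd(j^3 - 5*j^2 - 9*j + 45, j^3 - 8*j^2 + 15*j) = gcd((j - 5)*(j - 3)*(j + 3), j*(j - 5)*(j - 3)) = j^2 - 8*j + 15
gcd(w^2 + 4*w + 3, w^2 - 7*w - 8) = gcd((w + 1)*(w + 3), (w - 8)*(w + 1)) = w + 1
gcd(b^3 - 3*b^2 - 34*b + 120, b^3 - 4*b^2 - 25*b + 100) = b^2 - 9*b + 20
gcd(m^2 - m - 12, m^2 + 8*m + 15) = m + 3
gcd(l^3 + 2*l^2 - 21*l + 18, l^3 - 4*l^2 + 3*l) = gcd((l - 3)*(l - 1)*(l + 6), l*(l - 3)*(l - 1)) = l^2 - 4*l + 3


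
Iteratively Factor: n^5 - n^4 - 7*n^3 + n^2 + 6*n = (n + 2)*(n^4 - 3*n^3 - n^2 + 3*n) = (n + 1)*(n + 2)*(n^3 - 4*n^2 + 3*n) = (n - 1)*(n + 1)*(n + 2)*(n^2 - 3*n) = (n - 3)*(n - 1)*(n + 1)*(n + 2)*(n)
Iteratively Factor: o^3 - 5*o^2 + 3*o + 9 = (o - 3)*(o^2 - 2*o - 3) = (o - 3)^2*(o + 1)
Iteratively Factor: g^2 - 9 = (g + 3)*(g - 3)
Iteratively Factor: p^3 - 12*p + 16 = (p - 2)*(p^2 + 2*p - 8) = (p - 2)*(p + 4)*(p - 2)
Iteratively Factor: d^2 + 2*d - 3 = (d - 1)*(d + 3)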